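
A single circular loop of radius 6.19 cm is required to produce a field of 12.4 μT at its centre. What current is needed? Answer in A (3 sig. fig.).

At the centre of a circular loop B = μ₀I/(2R), so I = 2RB/μ₀.
With R = 0.0619 m, I = 2 × 0.0619 × 1.24×10⁻⁵ / (4π×10⁻⁷) = 1.22 A.

I ≈ 1.22 A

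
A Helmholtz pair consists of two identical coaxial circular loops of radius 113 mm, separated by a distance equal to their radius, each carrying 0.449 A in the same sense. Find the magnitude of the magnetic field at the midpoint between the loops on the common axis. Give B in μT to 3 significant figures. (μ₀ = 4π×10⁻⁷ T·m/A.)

B ≈ 3.57 μT

Each loop contributes B = μ₀IR²/[2(R²+z²)^(3/2)] on the axis, with z measured from that loop.
Loop 1 (z = 0.0565 m): B₁ = 1.79×10⁻⁶ T. Loop 2 (z = 0.0565 m): B₂ = 1.79×10⁻⁶ T.
The fields add: B = B₁ + B₂ = 3.57×10⁻⁶ T.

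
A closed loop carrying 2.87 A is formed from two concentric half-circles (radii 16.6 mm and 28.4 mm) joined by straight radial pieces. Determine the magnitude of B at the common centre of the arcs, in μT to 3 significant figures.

The radial connectors point toward the centre, so dl × r̂ = 0 and they contribute nothing.
Each semicircle gives μ₀I/(4R): inner arc 5.43×10⁻⁵ T, outer arc 3.17×10⁻⁵ T.
The two arcs carry current in opposite angular senses, so their fields oppose: B = |5.43×10⁻⁵ − 3.17×10⁻⁵| = 2.26×10⁻⁵ T.

B ≈ 22.6 μT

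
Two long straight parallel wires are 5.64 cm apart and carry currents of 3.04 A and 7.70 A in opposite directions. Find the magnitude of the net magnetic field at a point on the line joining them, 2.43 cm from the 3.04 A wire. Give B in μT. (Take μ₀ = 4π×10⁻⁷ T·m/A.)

B ≈ 73.0 μT

Each long wire gives B = μ₀I/(2πd). Distances are d₁ = 0.0243 m and d₂ = 0.0321 m.
B₁ = 2.50×10⁻⁵ T, B₂ = 4.80×10⁻⁵ T.
Between antiparallel currents both contributions point the same way, so they add. B = B₁ + B₂ = 2.50×10⁻⁵ + 4.80×10⁻⁵ = 7.30×10⁻⁵ T.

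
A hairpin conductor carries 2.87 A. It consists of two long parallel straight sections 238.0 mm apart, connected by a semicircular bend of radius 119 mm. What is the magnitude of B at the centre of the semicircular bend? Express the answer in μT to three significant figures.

B ≈ 12.4 μT

The semicircular arc contributes B_arc = μ₀I·π/(4πR) = μ₀I/(4R) = 7.58×10⁻⁶ T.
Each semi-infinite lead is at perpendicular distance R = 0.119 m from the centre, with the perpendicular foot at its near end, so it contributes μ₀I/(4πR); both point the same way, together 4.82×10⁻⁶ T.
Arc and leads all point the same direction: B = 7.58×10⁻⁶ + 4.82×10⁻⁶ = 1.24×10⁻⁵ T.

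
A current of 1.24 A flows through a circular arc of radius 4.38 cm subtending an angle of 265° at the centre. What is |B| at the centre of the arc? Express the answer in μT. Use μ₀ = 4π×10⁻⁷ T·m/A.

The Biot–Savart field of a circular arc at its centre is B = μ₀Iφ/(4πR), with φ = 4.625 rad.
B = (4π×10⁻⁷ × 1.24 × 4.625) / (4π × 0.0438) = 1.31×10⁻⁵ T.

B ≈ 13.1 μT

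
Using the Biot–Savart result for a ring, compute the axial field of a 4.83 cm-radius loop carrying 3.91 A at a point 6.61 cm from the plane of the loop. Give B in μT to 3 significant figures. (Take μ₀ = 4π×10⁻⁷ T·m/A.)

B ≈ 10.4 μT

On the axis of a circular loop, B = μ₀IR² / [2(R²+z²)^(3/2)].
R² + z² = (0.0483)² + (0.0661)² = 0.006702 m², and (R²+z²)^(3/2) = 5.49×10⁻⁴ m³.
B = (4π×10⁻⁷ × 3.91 × 0.002333) / (2 × 5.49×10⁻⁴) = 1.04×10⁻⁵ T.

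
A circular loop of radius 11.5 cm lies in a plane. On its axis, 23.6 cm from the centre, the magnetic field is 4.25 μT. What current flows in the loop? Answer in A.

On the axis of a loop, B = μ₀IR²/[2(R²+z²)^(3/2)], so I = 2B(R²+z²)^(3/2)/(μ₀R²).
R² + z² = 0.01323 + 0.0557 = 0.06892 m²; raised to 3/2 gives 1.81×10⁻² m³.
I = 2 × 4.25×10⁻⁶ × 1.81×10⁻² / (1.26×10⁻⁶ × 0.01323) = 9.25 A.

I ≈ 9.25 A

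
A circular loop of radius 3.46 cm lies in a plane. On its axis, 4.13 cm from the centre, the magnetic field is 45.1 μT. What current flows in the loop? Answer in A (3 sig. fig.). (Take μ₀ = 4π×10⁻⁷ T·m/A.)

I ≈ 9.38 A

On the axis of a loop, B = μ₀IR²/[2(R²+z²)^(3/2)], so I = 2B(R²+z²)^(3/2)/(μ₀R²).
R² + z² = 0.001197 + 0.001706 = 0.002903 m²; raised to 3/2 gives 1.56×10⁻⁴ m³.
I = 2 × 4.51×10⁻⁵ × 1.56×10⁻⁴ / (1.26×10⁻⁶ × 0.001197) = 9.38 A.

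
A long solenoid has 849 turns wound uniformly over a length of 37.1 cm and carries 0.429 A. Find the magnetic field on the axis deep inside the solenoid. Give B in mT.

Inside a long solenoid, B = μ₀nI with n = 2288 turns/m.
B = 4π×10⁻⁷ × 2288 × 0.429 = 1.23×10⁻³ T.

B ≈ 1.23 mT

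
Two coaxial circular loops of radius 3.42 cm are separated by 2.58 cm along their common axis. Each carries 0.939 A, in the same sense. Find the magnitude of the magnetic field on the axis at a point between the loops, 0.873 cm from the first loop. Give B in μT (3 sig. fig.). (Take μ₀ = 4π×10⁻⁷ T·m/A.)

Each loop contributes B = μ₀IR²/[2(R²+z²)^(3/2)] on the axis, with z measured from that loop.
Loop 1 (z = 0.00873 m): B₁ = 1.57×10⁻⁵ T. Loop 2 (z = 0.01707 m): B₂ = 1.24×10⁻⁵ T.
The fields add: B = B₁ + B₂ = 2.80×10⁻⁵ T.

B ≈ 28.0 μT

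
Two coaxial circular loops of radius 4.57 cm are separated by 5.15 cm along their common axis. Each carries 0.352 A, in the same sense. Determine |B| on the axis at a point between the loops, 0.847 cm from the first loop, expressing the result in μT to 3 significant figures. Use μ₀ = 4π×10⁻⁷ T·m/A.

B ≈ 6.47 μT

Each loop contributes B = μ₀IR²/[2(R²+z²)^(3/2)] on the axis, with z measured from that loop.
Loop 1 (z = 0.00847 m): B₁ = 4.60×10⁻⁶ T. Loop 2 (z = 0.04303 m): B₂ = 1.87×10⁻⁶ T.
The fields add: B = B₁ + B₂ = 6.47×10⁻⁶ T.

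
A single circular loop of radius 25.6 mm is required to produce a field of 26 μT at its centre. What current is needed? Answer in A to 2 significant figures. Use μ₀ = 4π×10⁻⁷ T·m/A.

I ≈ 1.1 A

At the centre of a circular loop B = μ₀I/(2R), so I = 2RB/μ₀.
With R = 0.0256 m, I = 2 × 0.0256 × 2.60×10⁻⁵ / (4π×10⁻⁷) = 1.06 A.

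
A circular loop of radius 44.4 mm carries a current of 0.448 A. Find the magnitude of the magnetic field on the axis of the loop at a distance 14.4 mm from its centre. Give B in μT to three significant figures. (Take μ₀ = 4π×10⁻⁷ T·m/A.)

B ≈ 5.46 μT

On the axis of a circular loop, B = μ₀IR² / [2(R²+z²)^(3/2)].
R² + z² = (0.0444)² + (0.0144)² = 0.002179 m², and (R²+z²)^(3/2) = 1.02×10⁻⁴ m³.
B = (4π×10⁻⁷ × 0.448 × 0.001971) / (2 × 1.02×10⁻⁴) = 5.46×10⁻⁶ T.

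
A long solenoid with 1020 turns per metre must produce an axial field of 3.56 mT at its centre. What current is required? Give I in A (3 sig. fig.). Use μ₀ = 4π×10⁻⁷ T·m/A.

I ≈ 2.78 A

Inside a long solenoid B = μ₀nI with n = 1020 m⁻¹, so I = B/(μ₀n).
I = 3.56×10⁻³ / (4π×10⁻⁷ × 1020) = 2.78 A.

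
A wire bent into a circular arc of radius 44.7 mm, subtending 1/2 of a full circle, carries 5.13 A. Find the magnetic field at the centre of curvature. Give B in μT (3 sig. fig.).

B ≈ 36.1 μT

The Biot–Savart field of a circular arc at its centre is B = μ₀Iφ/(4πR), with φ = 3.142 rad.
B = (4π×10⁻⁷ × 5.13 × 3.142) / (4π × 0.0447) = 3.61×10⁻⁵ T.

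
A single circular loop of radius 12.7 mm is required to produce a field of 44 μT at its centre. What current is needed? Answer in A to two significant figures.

At the centre of a circular loop B = μ₀I/(2R), so I = 2RB/μ₀.
With R = 0.0127 m, I = 2 × 0.0127 × 4.40×10⁻⁵ / (4π×10⁻⁷) = 0.889 A.

I ≈ 0.89 A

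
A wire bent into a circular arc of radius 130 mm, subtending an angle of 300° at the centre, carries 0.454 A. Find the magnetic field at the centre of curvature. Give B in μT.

The Biot–Savart field of a circular arc at its centre is B = μ₀Iφ/(4πR), with φ = 5.236 rad.
B = (4π×10⁻⁷ × 0.454 × 5.236) / (4π × 0.13) = 1.83×10⁻⁶ T.

B ≈ 1.83 μT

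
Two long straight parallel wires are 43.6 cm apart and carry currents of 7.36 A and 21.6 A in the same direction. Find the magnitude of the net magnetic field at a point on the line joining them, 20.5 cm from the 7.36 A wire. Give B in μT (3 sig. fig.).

B ≈ 11.5 μT

Each long wire gives B = μ₀I/(2πd). Distances are d₁ = 0.205 m and d₂ = 0.231 m.
B₁ = 7.18×10⁻⁶ T, B₂ = 1.87×10⁻⁵ T.
Between parallel currents the two contributions point in opposite directions, so they subtract. B = |B₁ − B₂| = |7.18×10⁻⁶ − 1.87×10⁻⁵| = 1.15×10⁻⁵ T.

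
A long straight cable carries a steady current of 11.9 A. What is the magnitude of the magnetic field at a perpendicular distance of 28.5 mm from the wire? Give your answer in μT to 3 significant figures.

B ≈ 83.5 μT

For an infinitely long straight wire, B = μ₀I/(2πd).
B = (4π×10⁻⁷ × 11.9) / (2π × 0.0285) = 8.35×10⁻⁵ T.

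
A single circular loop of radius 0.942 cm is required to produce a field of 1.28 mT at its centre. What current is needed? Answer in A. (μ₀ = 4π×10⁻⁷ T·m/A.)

At the centre of a circular loop B = μ₀I/(2R), so I = 2RB/μ₀.
With R = 0.00942 m, I = 2 × 0.00942 × 1.28×10⁻³ / (4π×10⁻⁷) = 19.2 A.

I ≈ 19.2 A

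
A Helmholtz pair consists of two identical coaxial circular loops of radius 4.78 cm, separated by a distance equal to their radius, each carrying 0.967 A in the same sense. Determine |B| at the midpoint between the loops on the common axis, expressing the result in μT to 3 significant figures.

B ≈ 18.2 μT

Each loop contributes B = μ₀IR²/[2(R²+z²)^(3/2)] on the axis, with z measured from that loop.
Loop 1 (z = 0.0239 m): B₁ = 9.10×10⁻⁶ T. Loop 2 (z = 0.0239 m): B₂ = 9.10×10⁻⁶ T.
The fields add: B = B₁ + B₂ = 1.82×10⁻⁵ T.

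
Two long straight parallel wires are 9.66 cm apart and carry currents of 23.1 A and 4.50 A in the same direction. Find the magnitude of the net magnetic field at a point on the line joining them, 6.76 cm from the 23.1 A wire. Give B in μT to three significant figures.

Each long wire gives B = μ₀I/(2πd). Distances are d₁ = 0.0676 m and d₂ = 0.029 m.
B₁ = 6.83×10⁻⁵ T, B₂ = 3.10×10⁻⁵ T.
Between parallel currents the two contributions point in opposite directions, so they subtract. B = |B₁ − B₂| = |6.83×10⁻⁵ − 3.10×10⁻⁵| = 3.73×10⁻⁵ T.

B ≈ 37.3 μT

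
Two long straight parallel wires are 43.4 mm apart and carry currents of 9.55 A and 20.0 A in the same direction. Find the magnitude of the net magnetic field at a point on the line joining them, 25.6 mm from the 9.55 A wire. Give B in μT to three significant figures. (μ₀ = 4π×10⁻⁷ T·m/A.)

B ≈ 150 μT

Each long wire gives B = μ₀I/(2πd). Distances are d₁ = 0.0256 m and d₂ = 0.0178 m.
B₁ = 7.46×10⁻⁵ T, B₂ = 2.25×10⁻⁴ T.
Between parallel currents the two contributions point in opposite directions, so they subtract. B = |B₁ − B₂| = |7.46×10⁻⁵ − 2.25×10⁻⁴| = 1.50×10⁻⁴ T.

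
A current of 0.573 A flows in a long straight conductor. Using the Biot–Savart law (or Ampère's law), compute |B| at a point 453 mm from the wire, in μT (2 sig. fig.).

B ≈ 0.25 μT

For an infinitely long straight wire, B = μ₀I/(2πd).
B = (4π×10⁻⁷ × 0.573) / (2π × 0.453) = 2.53×10⁻⁷ T.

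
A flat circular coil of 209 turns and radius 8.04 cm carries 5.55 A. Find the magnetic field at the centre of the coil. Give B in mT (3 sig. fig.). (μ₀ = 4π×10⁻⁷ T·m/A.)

B ≈ 9.06 mT

For an N-turn flat coil, B = Nμ₀I/(2R) with R = 0.0804 m.
B = 209 × 4.34×10⁻⁵ T = 9.06×10⁻³ T.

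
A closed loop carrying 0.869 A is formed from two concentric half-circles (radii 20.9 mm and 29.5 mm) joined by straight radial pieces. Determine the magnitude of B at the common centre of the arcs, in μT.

The radial connectors point toward the centre, so dl × r̂ = 0 and they contribute nothing.
Each semicircle gives μ₀I/(4R): inner arc 1.31×10⁻⁵ T, outer arc 9.25×10⁻⁶ T.
The two arcs carry current in opposite angular senses, so their fields oppose: B = |1.31×10⁻⁵ − 9.25×10⁻⁶| = 3.81×10⁻⁶ T.

B ≈ 3.81 μT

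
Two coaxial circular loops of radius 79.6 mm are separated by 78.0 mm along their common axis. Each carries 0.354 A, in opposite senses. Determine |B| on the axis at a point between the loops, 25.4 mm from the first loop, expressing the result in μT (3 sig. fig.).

B ≈ 0.793 μT

Each loop contributes B = μ₀IR²/[2(R²+z²)^(3/2)] on the axis, with z measured from that loop.
Loop 1 (z = 0.0254 m): B₁ = 2.42×10⁻⁶ T. Loop 2 (z = 0.0526 m): B₂ = 1.62×10⁻⁶ T.
The fields oppose: B = |B₁ − B₂| = 7.93×10⁻⁷ T.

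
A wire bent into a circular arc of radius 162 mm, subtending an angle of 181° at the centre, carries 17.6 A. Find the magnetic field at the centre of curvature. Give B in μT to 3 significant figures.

The Biot–Savart field of a circular arc at its centre is B = μ₀Iφ/(4πR), with φ = 3.159 rad.
B = (4π×10⁻⁷ × 17.6 × 3.159) / (4π × 0.162) = 3.43×10⁻⁵ T.

B ≈ 34.3 μT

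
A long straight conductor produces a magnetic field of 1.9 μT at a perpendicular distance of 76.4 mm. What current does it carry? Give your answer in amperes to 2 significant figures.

For a long straight wire B = μ₀I/(2πd), so I = 2πdB/μ₀.
I = 2π × 0.0764 × 1.90×10⁻⁶ / (4π×10⁻⁷) = 0.726 A.

I ≈ 0.73 A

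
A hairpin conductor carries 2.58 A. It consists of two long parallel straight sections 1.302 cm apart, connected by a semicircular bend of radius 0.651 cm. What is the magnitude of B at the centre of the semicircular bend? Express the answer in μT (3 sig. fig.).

The semicircular arc contributes B_arc = μ₀I·π/(4πR) = μ₀I/(4R) = 1.25×10⁻⁴ T.
Each semi-infinite lead is at perpendicular distance R = 0.00651 m from the centre, with the perpendicular foot at its near end, so it contributes μ₀I/(4πR); both point the same way, together 7.93×10⁻⁵ T.
Arc and leads all point the same direction: B = 1.25×10⁻⁴ + 7.93×10⁻⁵ = 2.04×10⁻⁴ T.

B ≈ 204 μT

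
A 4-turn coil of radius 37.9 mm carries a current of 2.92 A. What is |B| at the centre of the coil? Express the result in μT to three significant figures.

For an N-turn flat coil, B = Nμ₀I/(2R) with R = 0.0379 m.
B = 4 × 4.84×10⁻⁵ T = 1.94×10⁻⁴ T.

B ≈ 194 μT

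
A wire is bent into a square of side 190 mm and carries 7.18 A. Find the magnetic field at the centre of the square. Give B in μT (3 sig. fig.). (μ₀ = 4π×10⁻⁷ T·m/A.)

Each side is a finite straight segment at perpendicular distance d = a/(2 tan(π/4)) = 0.095 m from the centre, with end-angles ±π/4.
One side contributes B₁ = (μ₀I/4πd)·2 sin(π/4) = 1.07×10⁻⁵ T.
All 4 sides add in the same direction: B = 4 × 1.07×10⁻⁵ = 4.28×10⁻⁵ T.

B ≈ 42.8 μT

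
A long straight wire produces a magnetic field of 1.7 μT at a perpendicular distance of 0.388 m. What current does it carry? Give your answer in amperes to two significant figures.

I ≈ 3.3 A

For a long straight wire B = μ₀I/(2πd), so I = 2πdB/μ₀.
I = 2π × 0.388 × 1.70×10⁻⁶ / (4π×10⁻⁷) = 3.30 A.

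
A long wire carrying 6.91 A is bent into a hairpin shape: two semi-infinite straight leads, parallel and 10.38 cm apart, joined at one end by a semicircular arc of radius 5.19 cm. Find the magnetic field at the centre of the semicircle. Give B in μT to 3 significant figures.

B ≈ 68.5 μT

The semicircular arc contributes B_arc = μ₀I·π/(4πR) = μ₀I/(4R) = 4.18×10⁻⁵ T.
Each semi-infinite lead is at perpendicular distance R = 0.0519 m from the centre, with the perpendicular foot at its near end, so it contributes μ₀I/(4πR); both point the same way, together 2.66×10⁻⁵ T.
Arc and leads all point the same direction: B = 4.18×10⁻⁵ + 2.66×10⁻⁵ = 6.85×10⁻⁵ T.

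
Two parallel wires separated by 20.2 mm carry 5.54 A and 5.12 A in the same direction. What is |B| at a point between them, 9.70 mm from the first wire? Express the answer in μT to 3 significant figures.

Each long wire gives B = μ₀I/(2πd). Distances are d₁ = 0.0097 m and d₂ = 0.0105 m.
B₁ = 1.14×10⁻⁴ T, B₂ = 9.75×10⁻⁵ T.
Between parallel currents the two contributions point in opposite directions, so they subtract. B = |B₁ − B₂| = |1.14×10⁻⁴ − 9.75×10⁻⁵| = 1.67×10⁻⁵ T.

B ≈ 16.7 μT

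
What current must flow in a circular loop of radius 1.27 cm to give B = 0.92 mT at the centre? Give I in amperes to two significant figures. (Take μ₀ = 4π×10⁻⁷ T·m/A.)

At the centre of a circular loop B = μ₀I/(2R), so I = 2RB/μ₀.
With R = 0.0127 m, I = 2 × 0.0127 × 9.20×10⁻⁴ / (4π×10⁻⁷) = 18.6 A.

I ≈ 19 A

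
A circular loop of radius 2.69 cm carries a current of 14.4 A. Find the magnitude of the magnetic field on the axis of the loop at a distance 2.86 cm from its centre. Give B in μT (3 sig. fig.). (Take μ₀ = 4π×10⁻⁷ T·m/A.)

On the axis of a circular loop, B = μ₀IR² / [2(R²+z²)^(3/2)].
R² + z² = (0.0269)² + (0.0286)² = 0.001542 m², and (R²+z²)^(3/2) = 6.05×10⁻⁵ m³.
B = (4π×10⁻⁷ × 14.4 × 0.0007236) / (2 × 6.05×10⁻⁵) = 1.08×10⁻⁴ T.

B ≈ 108 μT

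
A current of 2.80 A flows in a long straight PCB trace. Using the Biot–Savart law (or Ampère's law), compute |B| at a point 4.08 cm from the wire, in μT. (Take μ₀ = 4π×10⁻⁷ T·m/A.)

B ≈ 13.7 μT

For an infinitely long straight wire, B = μ₀I/(2πd).
B = (4π×10⁻⁷ × 2.80) / (2π × 0.0408) = 1.37×10⁻⁵ T.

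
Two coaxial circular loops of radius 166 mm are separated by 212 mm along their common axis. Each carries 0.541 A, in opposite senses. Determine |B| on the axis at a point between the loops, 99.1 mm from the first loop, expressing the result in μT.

Each loop contributes B = μ₀IR²/[2(R²+z²)^(3/2)] on the axis, with z measured from that loop.
Loop 1 (z = 0.0991 m): B₁ = 1.30×10⁻⁶ T. Loop 2 (z = 0.1129 m): B₂ = 1.16×10⁻⁶ T.
The fields oppose: B = |B₁ − B₂| = 1.39×10⁻⁷ T.

B ≈ 0.139 μT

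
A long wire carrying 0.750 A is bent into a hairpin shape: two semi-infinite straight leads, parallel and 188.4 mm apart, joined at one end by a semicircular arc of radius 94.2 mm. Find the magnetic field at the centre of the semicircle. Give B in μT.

The semicircular arc contributes B_arc = μ₀I·π/(4πR) = μ₀I/(4R) = 2.50×10⁻⁶ T.
Each semi-infinite lead is at perpendicular distance R = 0.0942 m from the centre, with the perpendicular foot at its near end, so it contributes μ₀I/(4πR); both point the same way, together 1.59×10⁻⁶ T.
Arc and leads all point the same direction: B = 2.50×10⁻⁶ + 1.59×10⁻⁶ = 4.09×10⁻⁶ T.

B ≈ 4.09 μT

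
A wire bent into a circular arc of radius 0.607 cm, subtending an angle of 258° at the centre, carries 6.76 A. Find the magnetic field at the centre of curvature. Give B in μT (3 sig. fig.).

The Biot–Savart field of a circular arc at its centre is B = μ₀Iφ/(4πR), with φ = 4.503 rad.
B = (4π×10⁻⁷ × 6.76 × 4.503) / (4π × 0.00607) = 5.01×10⁻⁴ T.

B ≈ 501 μT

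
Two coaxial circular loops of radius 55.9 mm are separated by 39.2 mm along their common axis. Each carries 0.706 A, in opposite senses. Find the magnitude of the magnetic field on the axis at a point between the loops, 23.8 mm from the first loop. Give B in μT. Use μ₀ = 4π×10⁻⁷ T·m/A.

B ≈ 0.930 μT

Each loop contributes B = μ₀IR²/[2(R²+z²)^(3/2)] on the axis, with z measured from that loop.
Loop 1 (z = 0.0238 m): B₁ = 6.18×10⁻⁶ T. Loop 2 (z = 0.0154 m): B₂ = 7.11×10⁻⁶ T.
The fields oppose: B = |B₁ − B₂| = 9.30×10⁻⁷ T.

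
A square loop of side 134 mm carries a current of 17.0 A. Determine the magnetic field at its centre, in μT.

Each side is a finite straight segment at perpendicular distance d = a/(2 tan(π/4)) = 0.067 m from the centre, with end-angles ±π/4.
One side contributes B₁ = (μ₀I/4πd)·2 sin(π/4) = 3.59×10⁻⁵ T.
All 4 sides add in the same direction: B = 4 × 3.59×10⁻⁵ = 1.44×10⁻⁴ T.

B ≈ 144 μT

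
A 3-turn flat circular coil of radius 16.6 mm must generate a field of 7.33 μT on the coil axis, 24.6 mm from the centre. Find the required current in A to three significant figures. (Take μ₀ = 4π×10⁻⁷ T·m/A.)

For an N-turn coil, B = Nμ₀IR²/[2(R²+z²)^(3/2)] with R = 0.0166 m, z = 0.0246 m, so I = 2B(R²+z²)^(3/2)/(Nμ₀R²) = 2 × 7.33×10⁻⁶ × 2.61×10⁻⁵ / (3 × 4π×10⁻⁷ × 0.0002756) = 0.369 A.

I ≈ 0.369 A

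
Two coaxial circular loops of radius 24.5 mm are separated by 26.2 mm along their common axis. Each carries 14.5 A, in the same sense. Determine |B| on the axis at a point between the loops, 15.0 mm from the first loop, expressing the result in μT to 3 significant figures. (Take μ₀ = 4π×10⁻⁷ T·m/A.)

Each loop contributes B = μ₀IR²/[2(R²+z²)^(3/2)] on the axis, with z measured from that loop.
Loop 1 (z = 0.015 m): B₁ = 2.31×10⁻⁴ T. Loop 2 (z = 0.0112 m): B₂ = 2.80×10⁻⁴ T.
The fields add: B = B₁ + B₂ = 5.10×10⁻⁴ T.

B ≈ 510 μT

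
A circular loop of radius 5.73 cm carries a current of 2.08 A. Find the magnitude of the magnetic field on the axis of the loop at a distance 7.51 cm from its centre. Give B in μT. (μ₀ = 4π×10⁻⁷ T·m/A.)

On the axis of a circular loop, B = μ₀IR² / [2(R²+z²)^(3/2)].
R² + z² = (0.0573)² + (0.0751)² = 0.008923 m², and (R²+z²)^(3/2) = 8.43×10⁻⁴ m³.
B = (4π×10⁻⁷ × 2.08 × 0.003283) / (2 × 8.43×10⁻⁴) = 5.09×10⁻⁶ T.

B ≈ 5.09 μT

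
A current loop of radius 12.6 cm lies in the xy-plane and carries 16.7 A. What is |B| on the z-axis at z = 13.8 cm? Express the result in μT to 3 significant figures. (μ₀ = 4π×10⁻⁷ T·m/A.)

On the axis of a circular loop, B = μ₀IR² / [2(R²+z²)^(3/2)].
R² + z² = (0.126)² + (0.138)² = 0.03492 m², and (R²+z²)^(3/2) = 6.53×10⁻³ m³.
B = (4π×10⁻⁷ × 16.7 × 0.01588) / (2 × 6.53×10⁻³) = 2.55×10⁻⁵ T.

B ≈ 25.5 μT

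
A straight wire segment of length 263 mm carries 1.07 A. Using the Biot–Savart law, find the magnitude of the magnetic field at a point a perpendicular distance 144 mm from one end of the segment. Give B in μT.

B ≈ 0.652 μT

For a finite straight segment, B = (μ₀I/4πd)(sinθ₁ + sinθ₂), where θ₁, θ₂ are the angles from the perpendicular to each end.
The perpendicular foot is at one end, so the two end-offsets along the wire are 0 and L = 0.263 m.
sinθ₁ = 0/√(0²+0.144²) = 0.0000; sinθ₂ = 0.263/√(0.263²+0.144²) = 0.8771.
B = (4π×10⁻⁷ × 1.07) / (4π × 0.144) × (0.0000 + 0.8771) = 6.52×10⁻⁷ T.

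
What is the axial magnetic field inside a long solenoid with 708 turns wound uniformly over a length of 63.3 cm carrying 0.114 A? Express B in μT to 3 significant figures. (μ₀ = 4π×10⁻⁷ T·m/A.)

B ≈ 160 μT

Inside a long solenoid, B = μ₀nI with n = 1118 turns/m.
B = 4π×10⁻⁷ × 1118 × 0.114 = 1.60×10⁻⁴ T.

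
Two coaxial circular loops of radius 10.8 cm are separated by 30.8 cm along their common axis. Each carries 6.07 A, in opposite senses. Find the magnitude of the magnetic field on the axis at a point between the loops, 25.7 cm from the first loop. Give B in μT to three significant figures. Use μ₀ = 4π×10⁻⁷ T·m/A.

B ≈ 24.1 μT

Each loop contributes B = μ₀IR²/[2(R²+z²)^(3/2)] on the axis, with z measured from that loop.
Loop 1 (z = 0.257 m): B₁ = 2.05×10⁻⁶ T. Loop 2 (z = 0.051 m): B₂ = 2.61×10⁻⁵ T.
The fields oppose: B = |B₁ − B₂| = 2.41×10⁻⁵ T.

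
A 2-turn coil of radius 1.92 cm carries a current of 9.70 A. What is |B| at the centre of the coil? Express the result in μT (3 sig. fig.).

B ≈ 635 μT

For an N-turn flat coil, B = Nμ₀I/(2R) with R = 0.0192 m.
B = 2 × 3.17×10⁻⁴ T = 6.35×10⁻⁴ T.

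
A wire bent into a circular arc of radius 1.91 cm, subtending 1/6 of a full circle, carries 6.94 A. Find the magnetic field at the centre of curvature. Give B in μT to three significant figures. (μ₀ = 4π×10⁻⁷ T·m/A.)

B ≈ 38.1 μT

The Biot–Savart field of a circular arc at its centre is B = μ₀Iφ/(4πR), with φ = 1.047 rad.
B = (4π×10⁻⁷ × 6.94 × 1.047) / (4π × 0.0191) = 3.81×10⁻⁵ T.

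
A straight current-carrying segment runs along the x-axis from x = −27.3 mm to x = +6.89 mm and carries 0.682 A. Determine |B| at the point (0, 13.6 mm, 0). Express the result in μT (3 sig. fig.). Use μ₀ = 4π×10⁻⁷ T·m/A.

B ≈ 6.75 μT

For a finite straight segment, B = (μ₀I/4πd)(sinθ₁ + sinθ₂), where θ₁, θ₂ are the angles from the perpendicular to each end.
The perpendicular distance is d = 0.0136 m; the end-offsets along the wire are a = 0.0273 m and b = 0.00689 m.
sinθ₁ = 0.0273/√(0.0273²+0.0136²) = 0.8951; sinθ₂ = 0.00689/√(0.00689²+0.0136²) = 0.4519.
B = (4π×10⁻⁷ × 0.682) / (4π × 0.0136) × (0.8951 + 0.4519) = 6.75×10⁻⁶ T.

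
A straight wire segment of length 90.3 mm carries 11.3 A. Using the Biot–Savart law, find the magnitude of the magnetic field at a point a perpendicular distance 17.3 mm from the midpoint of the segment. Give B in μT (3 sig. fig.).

B ≈ 122 μT

For a finite straight segment, B = (μ₀I/4πd)(sinθ₁ + sinθ₂), where θ₁, θ₂ are the angles from the perpendicular to each end.
The perpendicular from the point meets the wire at its midpoint, so each end is L/2 = 0.04515 m away along the wire.
sinθ₁ = 0.04515/√(0.04515²+0.0173²) = 0.9338; sinθ₂ = 0.04515/√(0.04515²+0.0173²) = 0.9338.
B = (4π×10⁻⁷ × 11.3) / (4π × 0.0173) × (0.9338 + 0.9338) = 1.22×10⁻⁴ T.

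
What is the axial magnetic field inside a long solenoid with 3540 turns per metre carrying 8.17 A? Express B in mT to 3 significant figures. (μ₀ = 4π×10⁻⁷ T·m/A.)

Inside a long solenoid, B = μ₀nI with n = 3540 turns/m.
B = 4π×10⁻⁷ × 3540 × 8.17 = 3.63×10⁻² T.

B ≈ 36.3 mT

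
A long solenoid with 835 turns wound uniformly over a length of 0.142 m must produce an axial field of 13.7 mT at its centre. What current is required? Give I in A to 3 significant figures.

Inside a long solenoid B = μ₀nI with n = 5880 m⁻¹, so I = B/(μ₀n).
I = 1.37×10⁻² / (4π×10⁻⁷ × 5880) = 1.85 A.

I ≈ 1.85 A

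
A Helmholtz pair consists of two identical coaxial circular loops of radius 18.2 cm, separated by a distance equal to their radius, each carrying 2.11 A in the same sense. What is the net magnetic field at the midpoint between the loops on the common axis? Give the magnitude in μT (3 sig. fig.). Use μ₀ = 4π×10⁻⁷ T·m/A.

Each loop contributes B = μ₀IR²/[2(R²+z²)^(3/2)] on the axis, with z measured from that loop.
Loop 1 (z = 0.091 m): B₁ = 5.21×10⁻⁶ T. Loop 2 (z = 0.091 m): B₂ = 5.21×10⁻⁶ T.
The fields add: B = B₁ + B₂ = 1.04×10⁻⁵ T.

B ≈ 10.4 μT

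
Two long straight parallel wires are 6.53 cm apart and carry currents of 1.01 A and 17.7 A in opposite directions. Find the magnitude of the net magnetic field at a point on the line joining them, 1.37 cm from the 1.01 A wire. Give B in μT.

B ≈ 83.3 μT

Each long wire gives B = μ₀I/(2πd). Distances are d₁ = 0.0137 m and d₂ = 0.0516 m.
B₁ = 1.47×10⁻⁵ T, B₂ = 6.86×10⁻⁵ T.
Between antiparallel currents both contributions point the same way, so they add. B = B₁ + B₂ = 1.47×10⁻⁵ + 6.86×10⁻⁵ = 8.33×10⁻⁵ T.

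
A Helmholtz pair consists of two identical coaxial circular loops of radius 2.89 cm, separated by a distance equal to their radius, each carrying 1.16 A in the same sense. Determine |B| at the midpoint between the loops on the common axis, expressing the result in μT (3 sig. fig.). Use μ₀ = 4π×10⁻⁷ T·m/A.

B ≈ 36.1 μT

Each loop contributes B = μ₀IR²/[2(R²+z²)^(3/2)] on the axis, with z measured from that loop.
Loop 1 (z = 0.01445 m): B₁ = 1.80×10⁻⁵ T. Loop 2 (z = 0.01445 m): B₂ = 1.80×10⁻⁵ T.
The fields add: B = B₁ + B₂ = 3.61×10⁻⁵ T.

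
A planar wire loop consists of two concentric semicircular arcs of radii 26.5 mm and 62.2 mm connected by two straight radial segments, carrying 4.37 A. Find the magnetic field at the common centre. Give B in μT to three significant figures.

The radial connectors point toward the centre, so dl × r̂ = 0 and they contribute nothing.
Each semicircle gives μ₀I/(4R): inner arc 5.18×10⁻⁵ T, outer arc 2.21×10⁻⁵ T.
The two arcs carry current in opposite angular senses, so their fields oppose: B = |5.18×10⁻⁵ − 2.21×10⁻⁵| = 2.97×10⁻⁵ T.

B ≈ 29.7 μT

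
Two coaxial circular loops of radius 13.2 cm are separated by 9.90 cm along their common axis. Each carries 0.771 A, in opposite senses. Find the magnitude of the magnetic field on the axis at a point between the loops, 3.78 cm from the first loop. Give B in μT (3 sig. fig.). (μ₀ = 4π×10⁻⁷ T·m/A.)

Each loop contributes B = μ₀IR²/[2(R²+z²)^(3/2)] on the axis, with z measured from that loop.
Loop 1 (z = 0.0378 m): B₁ = 3.26×10⁻⁶ T. Loop 2 (z = 0.0612 m): B₂ = 2.74×10⁻⁶ T.
The fields oppose: B = |B₁ − B₂| = 5.20×10⁻⁷ T.

B ≈ 0.520 μT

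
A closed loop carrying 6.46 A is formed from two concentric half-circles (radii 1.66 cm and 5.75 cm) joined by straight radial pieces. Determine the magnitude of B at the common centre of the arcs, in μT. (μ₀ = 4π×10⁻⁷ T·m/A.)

The radial connectors point toward the centre, so dl × r̂ = 0 and they contribute nothing.
Each semicircle gives μ₀I/(4R): inner arc 1.22×10⁻⁴ T, outer arc 3.53×10⁻⁵ T.
The two arcs carry current in opposite angular senses, so their fields oppose: B = |1.22×10⁻⁴ − 3.53×10⁻⁵| = 8.70×10⁻⁵ T.

B ≈ 87.0 μT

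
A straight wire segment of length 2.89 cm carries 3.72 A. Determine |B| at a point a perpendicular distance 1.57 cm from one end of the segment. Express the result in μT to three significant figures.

B ≈ 20.8 μT

For a finite straight segment, B = (μ₀I/4πd)(sinθ₁ + sinθ₂), where θ₁, θ₂ are the angles from the perpendicular to each end.
The perpendicular foot is at one end, so the two end-offsets along the wire are 0 and L = 0.0289 m.
sinθ₁ = 0/√(0²+0.0157²) = 0.0000; sinθ₂ = 0.0289/√(0.0289²+0.0157²) = 0.8787.
B = (4π×10⁻⁷ × 3.72) / (4π × 0.0157) × (0.0000 + 0.8787) = 2.08×10⁻⁵ T.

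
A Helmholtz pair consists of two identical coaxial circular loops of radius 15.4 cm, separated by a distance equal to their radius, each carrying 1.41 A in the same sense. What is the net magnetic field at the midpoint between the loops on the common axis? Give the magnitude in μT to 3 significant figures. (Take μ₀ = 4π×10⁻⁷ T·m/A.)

Each loop contributes B = μ₀IR²/[2(R²+z²)^(3/2)] on the axis, with z measured from that loop.
Loop 1 (z = 0.077 m): B₁ = 4.12×10⁻⁶ T. Loop 2 (z = 0.077 m): B₂ = 4.12×10⁻⁶ T.
The fields add: B = B₁ + B₂ = 8.23×10⁻⁶ T.

B ≈ 8.23 μT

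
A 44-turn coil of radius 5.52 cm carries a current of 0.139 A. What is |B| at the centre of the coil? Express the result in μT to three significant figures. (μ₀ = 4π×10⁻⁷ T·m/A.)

B ≈ 69.6 μT

For an N-turn flat coil, B = Nμ₀I/(2R) with R = 0.0552 m.
B = 44 × 1.58×10⁻⁶ T = 6.96×10⁻⁵ T.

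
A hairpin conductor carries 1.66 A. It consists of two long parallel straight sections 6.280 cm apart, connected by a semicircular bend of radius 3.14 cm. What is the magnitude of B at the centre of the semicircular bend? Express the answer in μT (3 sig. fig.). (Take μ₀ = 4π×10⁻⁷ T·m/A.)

B ≈ 27.2 μT

The semicircular arc contributes B_arc = μ₀I·π/(4πR) = μ₀I/(4R) = 1.66×10⁻⁵ T.
Each semi-infinite lead is at perpendicular distance R = 0.0314 m from the centre, with the perpendicular foot at its near end, so it contributes μ₀I/(4πR); both point the same way, together 1.06×10⁻⁵ T.
Arc and leads all point the same direction: B = 1.66×10⁻⁵ + 1.06×10⁻⁵ = 2.72×10⁻⁵ T.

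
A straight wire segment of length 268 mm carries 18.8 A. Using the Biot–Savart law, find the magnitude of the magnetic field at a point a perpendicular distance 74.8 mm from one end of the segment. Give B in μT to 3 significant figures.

B ≈ 24.2 μT

For a finite straight segment, B = (μ₀I/4πd)(sinθ₁ + sinθ₂), where θ₁, θ₂ are the angles from the perpendicular to each end.
The perpendicular foot is at one end, so the two end-offsets along the wire are 0 and L = 0.268 m.
sinθ₁ = 0/√(0²+0.0748²) = 0.0000; sinθ₂ = 0.268/√(0.268²+0.0748²) = 0.9632.
B = (4π×10⁻⁷ × 18.8) / (4π × 0.0748) × (0.0000 + 0.9632) = 2.42×10⁻⁵ T.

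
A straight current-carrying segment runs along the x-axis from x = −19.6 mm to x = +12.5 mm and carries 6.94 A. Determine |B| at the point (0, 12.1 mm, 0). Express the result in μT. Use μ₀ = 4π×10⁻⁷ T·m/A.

For a finite straight segment, B = (μ₀I/4πd)(sinθ₁ + sinθ₂), where θ₁, θ₂ are the angles from the perpendicular to each end.
The perpendicular distance is d = 0.0121 m; the end-offsets along the wire are a = 0.0196 m and b = 0.0125 m.
sinθ₁ = 0.0196/√(0.0196²+0.0121²) = 0.8509; sinθ₂ = 0.0125/√(0.0125²+0.0121²) = 0.7185.
B = (4π×10⁻⁷ × 6.94) / (4π × 0.0121) × (0.8509 + 0.7185) = 9.00×10⁻⁵ T.

B ≈ 90.0 μT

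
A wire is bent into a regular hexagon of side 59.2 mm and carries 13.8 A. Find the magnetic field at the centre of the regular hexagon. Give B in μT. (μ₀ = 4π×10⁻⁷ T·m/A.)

B ≈ 162 μT

Each side is a finite straight segment at perpendicular distance d = a/(2 tan(π/6)) = 0.05127 m from the centre, with end-angles ±π/6.
One side contributes B₁ = (μ₀I/4πd)·2 sin(π/6) = 2.69×10⁻⁵ T.
All 6 sides add in the same direction: B = 6 × 2.69×10⁻⁵ = 1.62×10⁻⁴ T.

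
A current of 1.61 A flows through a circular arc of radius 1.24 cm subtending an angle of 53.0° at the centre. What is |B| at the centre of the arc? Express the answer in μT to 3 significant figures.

The Biot–Savart field of a circular arc at its centre is B = μ₀Iφ/(4πR), with φ = 0.925 rad.
B = (4π×10⁻⁷ × 1.61 × 0.925) / (4π × 0.0124) = 1.20×10⁻⁵ T.

B ≈ 12.0 μT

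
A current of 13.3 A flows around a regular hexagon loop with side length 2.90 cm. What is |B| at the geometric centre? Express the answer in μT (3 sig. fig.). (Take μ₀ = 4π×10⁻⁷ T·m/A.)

B ≈ 318 μT

Each side is a finite straight segment at perpendicular distance d = a/(2 tan(π/6)) = 0.02511 m from the centre, with end-angles ±π/6.
One side contributes B₁ = (μ₀I/4πd)·2 sin(π/6) = 5.30×10⁻⁵ T.
All 6 sides add in the same direction: B = 6 × 5.30×10⁻⁵ = 3.18×10⁻⁴ T.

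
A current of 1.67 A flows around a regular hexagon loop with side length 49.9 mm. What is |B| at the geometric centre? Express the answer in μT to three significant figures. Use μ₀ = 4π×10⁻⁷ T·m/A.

Each side is a finite straight segment at perpendicular distance d = a/(2 tan(π/6)) = 0.04321 m from the centre, with end-angles ±π/6.
One side contributes B₁ = (μ₀I/4πd)·2 sin(π/6) = 3.86×10⁻⁶ T.
All 6 sides add in the same direction: B = 6 × 3.86×10⁻⁶ = 2.32×10⁻⁵ T.

B ≈ 23.2 μT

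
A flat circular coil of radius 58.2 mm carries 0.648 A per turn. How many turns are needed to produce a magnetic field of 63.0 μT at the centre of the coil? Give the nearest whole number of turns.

N = 9

For an N-turn coil, B = Nμ₀I/(2R). A single turn gives B₁ = 7.00×10⁻⁶ T with R = 0.0582 m.
N = B/B₁ = 6.30×10⁻⁵ / 7.00×10⁻⁶ = 9.01.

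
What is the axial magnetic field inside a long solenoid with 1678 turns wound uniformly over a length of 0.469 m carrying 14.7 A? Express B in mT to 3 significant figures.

B ≈ 66.1 mT

Inside a long solenoid, B = μ₀nI with n = 3578 turns/m.
B = 4π×10⁻⁷ × 3578 × 14.7 = 6.61×10⁻² T.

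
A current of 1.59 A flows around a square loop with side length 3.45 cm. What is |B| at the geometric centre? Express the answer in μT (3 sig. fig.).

Each side is a finite straight segment at perpendicular distance d = a/(2 tan(π/4)) = 0.01725 m from the centre, with end-angles ±π/4.
One side contributes B₁ = (μ₀I/4πd)·2 sin(π/4) = 1.30×10⁻⁵ T.
All 4 sides add in the same direction: B = 4 × 1.30×10⁻⁵ = 5.21×10⁻⁵ T.

B ≈ 52.1 μT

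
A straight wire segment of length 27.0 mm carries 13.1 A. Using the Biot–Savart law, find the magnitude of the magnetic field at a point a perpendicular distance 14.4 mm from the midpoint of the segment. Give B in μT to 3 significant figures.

B ≈ 124 μT

For a finite straight segment, B = (μ₀I/4πd)(sinθ₁ + sinθ₂), where θ₁, θ₂ are the angles from the perpendicular to each end.
The perpendicular from the point meets the wire at its midpoint, so each end is L/2 = 0.0135 m away along the wire.
sinθ₁ = 0.0135/√(0.0135²+0.0144²) = 0.6839; sinθ₂ = 0.0135/√(0.0135²+0.0144²) = 0.6839.
B = (4π×10⁻⁷ × 13.1) / (4π × 0.0144) × (0.6839 + 0.6839) = 1.24×10⁻⁴ T.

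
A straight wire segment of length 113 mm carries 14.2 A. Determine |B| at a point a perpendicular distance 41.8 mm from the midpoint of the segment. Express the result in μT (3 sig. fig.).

B ≈ 54.6 μT

For a finite straight segment, B = (μ₀I/4πd)(sinθ₁ + sinθ₂), where θ₁, θ₂ are the angles from the perpendicular to each end.
The perpendicular from the point meets the wire at its midpoint, so each end is L/2 = 0.0565 m away along the wire.
sinθ₁ = 0.0565/√(0.0565²+0.0418²) = 0.8039; sinθ₂ = 0.0565/√(0.0565²+0.0418²) = 0.8039.
B = (4π×10⁻⁷ × 14.2) / (4π × 0.0418) × (0.8039 + 0.8039) = 5.46×10⁻⁵ T.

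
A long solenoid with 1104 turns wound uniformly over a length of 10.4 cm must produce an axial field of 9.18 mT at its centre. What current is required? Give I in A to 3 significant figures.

I ≈ 0.688 A

Inside a long solenoid B = μ₀nI with n = 1.062×10⁴ m⁻¹, so I = B/(μ₀n).
I = 9.18×10⁻³ / (4π×10⁻⁷ × 1.062×10⁴) = 0.688 A.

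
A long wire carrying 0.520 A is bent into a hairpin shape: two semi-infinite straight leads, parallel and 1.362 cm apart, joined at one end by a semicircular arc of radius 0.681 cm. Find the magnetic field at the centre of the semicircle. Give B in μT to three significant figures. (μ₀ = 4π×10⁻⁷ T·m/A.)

The semicircular arc contributes B_arc = μ₀I·π/(4πR) = μ₀I/(4R) = 2.40×10⁻⁵ T.
Each semi-infinite lead is at perpendicular distance R = 0.00681 m from the centre, with the perpendicular foot at its near end, so it contributes μ₀I/(4πR); both point the same way, together 1.53×10⁻⁵ T.
Arc and leads all point the same direction: B = 2.40×10⁻⁵ + 1.53×10⁻⁵ = 3.93×10⁻⁵ T.

B ≈ 39.3 μT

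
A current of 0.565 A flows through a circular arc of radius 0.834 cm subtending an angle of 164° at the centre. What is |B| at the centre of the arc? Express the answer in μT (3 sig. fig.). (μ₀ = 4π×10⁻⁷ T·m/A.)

The Biot–Savart field of a circular arc at its centre is B = μ₀Iφ/(4πR), with φ = 2.862 rad.
B = (4π×10⁻⁷ × 0.565 × 2.862) / (4π × 0.00834) = 1.94×10⁻⁵ T.

B ≈ 19.4 μT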